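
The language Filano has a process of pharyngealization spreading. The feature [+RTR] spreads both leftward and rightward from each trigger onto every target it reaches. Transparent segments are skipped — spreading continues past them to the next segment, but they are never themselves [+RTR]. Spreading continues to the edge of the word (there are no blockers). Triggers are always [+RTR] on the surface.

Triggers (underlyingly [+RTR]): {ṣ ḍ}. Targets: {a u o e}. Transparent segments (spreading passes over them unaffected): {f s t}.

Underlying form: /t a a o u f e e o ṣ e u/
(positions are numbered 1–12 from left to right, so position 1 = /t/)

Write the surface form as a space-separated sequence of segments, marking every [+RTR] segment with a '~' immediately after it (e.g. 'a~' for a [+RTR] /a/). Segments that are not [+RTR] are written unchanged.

From /ṣ/ at 10 rightward: 11 /e/ → [+RTR]; 12 /u/ → [+RTR]; word edge.
From /ṣ/ at 10 leftward: 9 /o/ → [+RTR]; 8 /e/ → [+RTR]; 7 /e/ → [+RTR]; 6 /f/ transparent; 5 /u/ → [+RTR]; 4 /o/ → [+RTR]; 3 /a/ → [+RTR]; 2 /a/ → [+RTR]; 1 /t/ transparent; word edge.
[+RTR] positions on the surface: 2 3 4 5 7 8 9 10 11 12.

t a~ a~ o~ u~ f e~ e~ o~ ṣ~ e~ u~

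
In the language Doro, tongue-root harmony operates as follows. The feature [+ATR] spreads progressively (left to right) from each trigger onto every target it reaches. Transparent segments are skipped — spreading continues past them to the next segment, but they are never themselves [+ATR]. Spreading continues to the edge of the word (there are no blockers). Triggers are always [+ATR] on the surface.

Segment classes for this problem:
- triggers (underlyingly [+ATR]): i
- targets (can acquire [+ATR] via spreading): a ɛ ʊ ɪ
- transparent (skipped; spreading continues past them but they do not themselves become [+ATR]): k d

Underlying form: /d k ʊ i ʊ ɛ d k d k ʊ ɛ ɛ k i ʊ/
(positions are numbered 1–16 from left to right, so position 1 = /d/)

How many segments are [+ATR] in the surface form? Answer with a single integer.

From /i/ at 4 rightward: 5 /ʊ/ → [+ATR]; 6 /ɛ/ → [+ATR]; 7 /d/ transparent; 8 /k/ transparent; 9 /d/ transparent; 10 /k/ transparent; 11 /ʊ/ → [+ATR]; 12 /ɛ/ → [+ATR]; 13 /ɛ/ → [+ATR]; 14 /k/ transparent; 15 /i/ is itself a trigger — this domain ends here.
From /i/ at 15 rightward: 16 /ʊ/ → [+ATR]; word edge.
Target with no active source: position 3 stays [-ATR].
[+ATR] positions on the surface: 4 5 6 11 12 13 15 16.

8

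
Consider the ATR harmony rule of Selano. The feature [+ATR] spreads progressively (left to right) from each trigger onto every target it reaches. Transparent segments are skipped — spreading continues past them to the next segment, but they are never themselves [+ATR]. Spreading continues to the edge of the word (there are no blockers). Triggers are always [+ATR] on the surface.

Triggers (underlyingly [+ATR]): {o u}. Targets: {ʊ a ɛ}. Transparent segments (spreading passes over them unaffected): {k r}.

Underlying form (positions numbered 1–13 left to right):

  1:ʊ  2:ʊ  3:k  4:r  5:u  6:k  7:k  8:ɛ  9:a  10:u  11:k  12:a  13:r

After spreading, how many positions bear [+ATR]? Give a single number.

From /u/ at 5 rightward: 6 /k/ transparent; 7 /k/ transparent; 8 /ɛ/ → [+ATR]; 9 /a/ → [+ATR]; 10 /u/ is itself a trigger — this domain ends here.
From /u/ at 10 rightward: 11 /k/ transparent; 12 /a/ → [+ATR]; 13 /r/ transparent; word edge.
Targets with no active source: positions 1 2 stay [-ATR].
[+ATR] positions on the surface: 5 8 9 10 12.

5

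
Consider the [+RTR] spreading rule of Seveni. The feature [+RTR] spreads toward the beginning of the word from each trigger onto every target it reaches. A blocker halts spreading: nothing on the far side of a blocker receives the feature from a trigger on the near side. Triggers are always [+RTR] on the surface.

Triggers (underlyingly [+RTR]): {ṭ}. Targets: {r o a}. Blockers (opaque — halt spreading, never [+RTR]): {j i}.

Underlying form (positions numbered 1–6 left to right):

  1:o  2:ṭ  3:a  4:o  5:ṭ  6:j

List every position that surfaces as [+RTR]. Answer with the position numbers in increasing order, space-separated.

From /ṭ/ at 2 leftward: 1 /o/ → [+RTR]; word edge.
From /ṭ/ at 5 leftward: 4 /o/ → [+RTR]; 3 /a/ → [+RTR]; 2 /ṭ/ is itself a trigger — this domain ends here.

1 2 3 4 5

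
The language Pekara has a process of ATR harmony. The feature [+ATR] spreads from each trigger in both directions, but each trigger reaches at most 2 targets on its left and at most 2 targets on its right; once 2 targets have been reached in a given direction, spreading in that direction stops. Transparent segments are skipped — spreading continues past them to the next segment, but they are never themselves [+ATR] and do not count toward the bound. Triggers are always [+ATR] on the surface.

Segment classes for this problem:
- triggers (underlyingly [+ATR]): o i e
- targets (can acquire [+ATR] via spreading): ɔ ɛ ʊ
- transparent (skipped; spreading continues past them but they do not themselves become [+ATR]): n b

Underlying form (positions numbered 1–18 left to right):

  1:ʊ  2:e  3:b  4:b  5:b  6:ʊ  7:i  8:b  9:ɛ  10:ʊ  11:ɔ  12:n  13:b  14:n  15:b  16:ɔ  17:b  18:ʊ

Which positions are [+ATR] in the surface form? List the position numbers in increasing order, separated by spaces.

From /e/ at 2 rightward: 3 /b/ transparent; 4 /b/ transparent; 5 /b/ transparent; 6 /ʊ/ → [+ATR]; 7 /i/ is itself a trigger — this domain ends here.
From /e/ at 2 leftward: 1 /ʊ/ → [+ATR]; word edge.
From /i/ at 7 rightward: 8 /b/ transparent; 9 /ɛ/ → [+ATR]; 10 /ʊ/ → [+ATR]; bound reached.
From /i/ at 7 leftward: 6 /ʊ/ → [+ATR]; 5 /b/ transparent; 4 /b/ transparent; 3 /b/ transparent; 2 /e/ is itself a trigger — this domain ends here.
Targets with no active source: positions 11 16 18 stay [-ATR].

1 2 6 7 9 10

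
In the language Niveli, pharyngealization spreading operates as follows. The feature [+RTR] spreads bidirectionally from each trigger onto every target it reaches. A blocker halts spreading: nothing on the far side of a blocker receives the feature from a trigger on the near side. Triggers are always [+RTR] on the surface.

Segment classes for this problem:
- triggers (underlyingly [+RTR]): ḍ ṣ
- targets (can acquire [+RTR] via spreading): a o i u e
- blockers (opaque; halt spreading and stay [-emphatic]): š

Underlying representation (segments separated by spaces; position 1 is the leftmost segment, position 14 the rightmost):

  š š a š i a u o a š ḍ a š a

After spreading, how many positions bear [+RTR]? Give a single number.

From /ḍ/ at 11 rightward: 12 /a/ → [+RTR]; 13 /š/ blocks.
From /ḍ/ at 11 leftward: 10 /š/ blocks.
Targets with no active source: positions 3 5 6 7 8 9 14 stay [-emphatic].
[+RTR] positions on the surface: 11 12.

2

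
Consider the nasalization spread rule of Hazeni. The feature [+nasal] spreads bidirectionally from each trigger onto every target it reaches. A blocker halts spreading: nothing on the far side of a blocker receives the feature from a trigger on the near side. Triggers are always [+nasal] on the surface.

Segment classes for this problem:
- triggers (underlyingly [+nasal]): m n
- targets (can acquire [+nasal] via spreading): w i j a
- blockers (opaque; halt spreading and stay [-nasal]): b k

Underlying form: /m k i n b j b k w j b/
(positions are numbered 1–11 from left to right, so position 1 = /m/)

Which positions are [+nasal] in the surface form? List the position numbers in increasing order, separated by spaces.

1 3 4

From /m/ at 1 rightward: 2 /k/ blocks.
From /m/ at 1 leftward: word edge.
From /n/ at 4 rightward: 5 /b/ blocks.
From /n/ at 4 leftward: 3 /i/ → [+nasal]; 2 /k/ blocks.
Targets with no active source: positions 6 9 10 stay [-nasal].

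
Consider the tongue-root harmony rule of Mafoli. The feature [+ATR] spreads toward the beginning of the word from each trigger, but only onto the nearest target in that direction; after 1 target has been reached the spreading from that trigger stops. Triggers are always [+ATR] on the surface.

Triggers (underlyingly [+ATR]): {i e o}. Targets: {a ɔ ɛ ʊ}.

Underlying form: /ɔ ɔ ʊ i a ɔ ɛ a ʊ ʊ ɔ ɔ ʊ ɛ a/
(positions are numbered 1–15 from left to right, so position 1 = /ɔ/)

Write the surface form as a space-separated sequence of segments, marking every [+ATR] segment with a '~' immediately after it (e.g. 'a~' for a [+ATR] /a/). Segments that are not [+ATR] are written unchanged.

ɔ ɔ ʊ~ i~ a ɔ ɛ a ʊ ʊ ɔ ɔ ʊ ɛ a

From /i/ at 4 leftward: 3 /ʊ/ → [+ATR]; bound reached.
Targets with no active source: positions 1 2 5 6 7 8 9 10 11 12 13 14 15 stay [-ATR].
[+ATR] positions on the surface: 3 4.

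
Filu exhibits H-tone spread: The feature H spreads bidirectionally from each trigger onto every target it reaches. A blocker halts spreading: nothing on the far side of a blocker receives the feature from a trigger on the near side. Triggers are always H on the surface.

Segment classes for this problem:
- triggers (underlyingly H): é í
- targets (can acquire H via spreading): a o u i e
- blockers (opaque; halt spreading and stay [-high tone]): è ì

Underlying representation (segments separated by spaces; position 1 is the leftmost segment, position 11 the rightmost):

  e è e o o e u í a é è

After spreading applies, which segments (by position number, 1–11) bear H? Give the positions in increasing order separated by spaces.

3 4 5 6 7 8 9 10

From /í/ at 8 rightward: 9 /a/ → H; 10 /é/ is itself a trigger — this domain ends here.
From /í/ at 8 leftward: 7 /u/ → H; 6 /e/ → H; 5 /o/ → H; 4 /o/ → H; 3 /e/ → H; 2 /è/ blocks.
From /é/ at 10 rightward: 11 /è/ blocks.
From /é/ at 10 leftward: 9 /a/ → H; 8 /í/ is itself a trigger — this domain ends here.
Target with no active source: position 1 stays [-high tone].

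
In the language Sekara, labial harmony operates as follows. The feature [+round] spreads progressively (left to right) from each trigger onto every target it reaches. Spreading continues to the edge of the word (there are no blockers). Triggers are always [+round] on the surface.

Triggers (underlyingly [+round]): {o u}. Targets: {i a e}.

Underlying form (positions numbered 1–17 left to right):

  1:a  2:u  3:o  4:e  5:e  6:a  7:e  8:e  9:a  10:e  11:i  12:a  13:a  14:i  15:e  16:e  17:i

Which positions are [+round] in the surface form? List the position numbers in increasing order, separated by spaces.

2 3 4 5 6 7 8 9 10 11 12 13 14 15 16 17

From /u/ at 2 rightward: 3 /o/ is itself a trigger — this domain ends here.
From /o/ at 3 rightward: 4 /e/ → [+round]; 5 /e/ → [+round]; 6 /a/ → [+round]; 7 /e/ → [+round]; 8 /e/ → [+round]; 9 /a/ → [+round]; 10 /e/ → [+round]; 11 /i/ → [+round]; 12 /a/ → [+round]; 13 /a/ → [+round]; 14 /i/ → [+round]; 15 /e/ → [+round]; 16 /e/ → [+round]; 17 /i/ → [+round]; word edge.
Target with no active source: position 1 stays [-round].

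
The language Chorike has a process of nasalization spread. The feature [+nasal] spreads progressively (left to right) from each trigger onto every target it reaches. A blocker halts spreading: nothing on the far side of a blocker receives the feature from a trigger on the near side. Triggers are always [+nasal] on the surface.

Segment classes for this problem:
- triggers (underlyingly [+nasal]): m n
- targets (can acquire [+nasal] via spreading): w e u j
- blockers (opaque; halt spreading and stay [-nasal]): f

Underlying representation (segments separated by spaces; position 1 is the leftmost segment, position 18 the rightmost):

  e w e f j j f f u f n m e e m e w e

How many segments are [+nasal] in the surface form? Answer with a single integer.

From /n/ at 11 rightward: 12 /m/ is itself a trigger — this domain ends here.
From /m/ at 12 rightward: 13 /e/ → [+nasal]; 14 /e/ → [+nasal]; 15 /m/ is itself a trigger — this domain ends here.
From /m/ at 15 rightward: 16 /e/ → [+nasal]; 17 /w/ → [+nasal]; 18 /e/ → [+nasal]; word edge.
Targets with no active source: positions 1 2 3 5 6 9 stay [-nasal].
[+nasal] positions on the surface: 11 12 13 14 15 16 17 18.

8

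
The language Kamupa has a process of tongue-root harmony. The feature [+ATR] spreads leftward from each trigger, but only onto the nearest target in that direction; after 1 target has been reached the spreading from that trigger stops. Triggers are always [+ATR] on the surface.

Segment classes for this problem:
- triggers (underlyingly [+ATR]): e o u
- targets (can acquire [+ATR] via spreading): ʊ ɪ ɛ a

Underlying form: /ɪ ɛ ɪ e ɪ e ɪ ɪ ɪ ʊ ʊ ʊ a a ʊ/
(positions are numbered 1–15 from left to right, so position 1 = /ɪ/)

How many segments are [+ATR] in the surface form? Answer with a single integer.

From /e/ at 4 leftward: 3 /ɪ/ → [+ATR]; bound reached.
From /e/ at 6 leftward: 5 /ɪ/ → [+ATR]; bound reached.
Targets with no active source: positions 1 2 7 8 9 10 11 12 13 14 15 stay [-ATR].
[+ATR] positions on the surface: 3 4 5 6.

4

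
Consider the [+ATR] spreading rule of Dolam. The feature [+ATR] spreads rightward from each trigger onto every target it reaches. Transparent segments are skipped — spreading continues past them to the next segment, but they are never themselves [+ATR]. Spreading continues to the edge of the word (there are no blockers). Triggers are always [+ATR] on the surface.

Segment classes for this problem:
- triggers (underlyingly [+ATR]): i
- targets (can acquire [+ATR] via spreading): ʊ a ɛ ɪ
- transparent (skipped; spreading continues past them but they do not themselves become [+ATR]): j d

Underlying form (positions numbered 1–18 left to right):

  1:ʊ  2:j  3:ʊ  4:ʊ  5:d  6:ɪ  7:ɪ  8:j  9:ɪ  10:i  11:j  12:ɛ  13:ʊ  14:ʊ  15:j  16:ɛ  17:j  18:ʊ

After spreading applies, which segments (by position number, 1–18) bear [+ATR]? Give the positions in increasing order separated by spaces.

10 12 13 14 16 18

From /i/ at 10 rightward: 11 /j/ transparent; 12 /ɛ/ → [+ATR]; 13 /ʊ/ → [+ATR]; 14 /ʊ/ → [+ATR]; 15 /j/ transparent; 16 /ɛ/ → [+ATR]; 17 /j/ transparent; 18 /ʊ/ → [+ATR]; word edge.
Targets with no active source: positions 1 3 4 6 7 9 stay [-ATR].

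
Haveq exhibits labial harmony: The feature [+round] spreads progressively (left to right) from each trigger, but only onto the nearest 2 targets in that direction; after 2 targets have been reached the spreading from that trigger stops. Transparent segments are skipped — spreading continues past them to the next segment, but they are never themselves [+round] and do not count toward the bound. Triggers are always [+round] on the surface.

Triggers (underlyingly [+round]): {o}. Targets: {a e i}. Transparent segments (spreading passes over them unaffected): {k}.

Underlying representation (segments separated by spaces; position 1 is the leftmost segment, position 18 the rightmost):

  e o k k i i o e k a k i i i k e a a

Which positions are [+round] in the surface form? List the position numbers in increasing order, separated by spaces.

2 5 6 7 8 10

From /o/ at 2 rightward: 3 /k/ transparent; 4 /k/ transparent; 5 /i/ → [+round]; 6 /i/ → [+round]; bound reached.
From /o/ at 7 rightward: 8 /e/ → [+round]; 9 /k/ transparent; 10 /a/ → [+round]; bound reached.
Targets with no active source: positions 1 12 13 14 16 17 18 stay [-round].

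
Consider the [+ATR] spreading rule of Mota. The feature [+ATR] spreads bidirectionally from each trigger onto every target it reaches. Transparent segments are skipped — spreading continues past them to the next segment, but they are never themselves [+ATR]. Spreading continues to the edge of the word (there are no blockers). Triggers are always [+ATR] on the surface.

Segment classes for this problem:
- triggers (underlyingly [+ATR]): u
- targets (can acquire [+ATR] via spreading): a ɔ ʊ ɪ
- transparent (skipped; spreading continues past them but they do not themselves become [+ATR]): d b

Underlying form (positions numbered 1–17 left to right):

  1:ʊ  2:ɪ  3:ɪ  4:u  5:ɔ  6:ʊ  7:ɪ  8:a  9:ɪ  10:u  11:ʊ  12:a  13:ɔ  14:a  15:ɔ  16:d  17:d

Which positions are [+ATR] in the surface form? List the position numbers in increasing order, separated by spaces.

1 2 3 4 5 6 7 8 9 10 11 12 13 14 15

From /u/ at 4 rightward: 5 /ɔ/ → [+ATR]; 6 /ʊ/ → [+ATR]; 7 /ɪ/ → [+ATR]; 8 /a/ → [+ATR]; 9 /ɪ/ → [+ATR]; 10 /u/ is itself a trigger — this domain ends here.
From /u/ at 4 leftward: 3 /ɪ/ → [+ATR]; 2 /ɪ/ → [+ATR]; 1 /ʊ/ → [+ATR]; word edge.
From /u/ at 10 rightward: 11 /ʊ/ → [+ATR]; 12 /a/ → [+ATR]; 13 /ɔ/ → [+ATR]; 14 /a/ → [+ATR]; 15 /ɔ/ → [+ATR]; 16 /d/ transparent; 17 /d/ transparent; word edge.
From /u/ at 10 leftward: 9 /ɪ/ → [+ATR]; 8 /a/ → [+ATR]; 7 /ɪ/ → [+ATR]; 6 /ʊ/ → [+ATR]; 5 /ɔ/ → [+ATR]; 4 /u/ is itself a trigger — this domain ends here.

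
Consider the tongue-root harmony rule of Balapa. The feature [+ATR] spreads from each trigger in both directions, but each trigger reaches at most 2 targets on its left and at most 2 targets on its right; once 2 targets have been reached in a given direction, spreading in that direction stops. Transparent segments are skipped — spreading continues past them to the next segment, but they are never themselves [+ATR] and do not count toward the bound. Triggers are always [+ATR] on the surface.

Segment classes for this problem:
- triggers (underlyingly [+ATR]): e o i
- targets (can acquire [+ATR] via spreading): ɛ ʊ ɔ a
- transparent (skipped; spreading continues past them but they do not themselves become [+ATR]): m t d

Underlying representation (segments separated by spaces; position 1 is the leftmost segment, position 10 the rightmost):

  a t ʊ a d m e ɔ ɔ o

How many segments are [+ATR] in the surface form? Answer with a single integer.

6

From /e/ at 7 rightward: 8 /ɔ/ → [+ATR]; 9 /ɔ/ → [+ATR]; bound reached.
From /e/ at 7 leftward: 6 /m/ transparent; 5 /d/ transparent; 4 /a/ → [+ATR]; 3 /ʊ/ → [+ATR]; bound reached.
From /o/ at 10 rightward: word edge.
From /o/ at 10 leftward: 9 /ɔ/ → [+ATR]; 8 /ɔ/ → [+ATR]; bound reached.
Target with no active source: position 1 stays [-ATR].
[+ATR] positions on the surface: 3 4 7 8 9 10.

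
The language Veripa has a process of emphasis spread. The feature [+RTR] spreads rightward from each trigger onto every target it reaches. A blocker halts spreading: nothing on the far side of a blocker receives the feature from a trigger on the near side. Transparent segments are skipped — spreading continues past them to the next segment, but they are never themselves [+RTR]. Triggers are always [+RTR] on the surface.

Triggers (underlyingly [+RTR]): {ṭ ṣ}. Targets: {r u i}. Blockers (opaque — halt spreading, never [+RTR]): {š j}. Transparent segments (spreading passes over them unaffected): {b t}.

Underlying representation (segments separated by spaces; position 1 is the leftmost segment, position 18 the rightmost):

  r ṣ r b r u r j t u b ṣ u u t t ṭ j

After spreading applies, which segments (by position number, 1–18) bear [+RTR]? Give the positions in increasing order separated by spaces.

2 3 5 6 7 12 13 14 17

From /ṣ/ at 2 rightward: 3 /r/ → [+RTR]; 4 /b/ transparent; 5 /r/ → [+RTR]; 6 /u/ → [+RTR]; 7 /r/ → [+RTR]; 8 /j/ blocks.
From /ṣ/ at 12 rightward: 13 /u/ → [+RTR]; 14 /u/ → [+RTR]; 15 /t/ transparent; 16 /t/ transparent; 17 /ṭ/ is itself a trigger — this domain ends here.
From /ṭ/ at 17 rightward: 18 /j/ blocks.
Targets with no active source: positions 1 10 stay [-emphatic].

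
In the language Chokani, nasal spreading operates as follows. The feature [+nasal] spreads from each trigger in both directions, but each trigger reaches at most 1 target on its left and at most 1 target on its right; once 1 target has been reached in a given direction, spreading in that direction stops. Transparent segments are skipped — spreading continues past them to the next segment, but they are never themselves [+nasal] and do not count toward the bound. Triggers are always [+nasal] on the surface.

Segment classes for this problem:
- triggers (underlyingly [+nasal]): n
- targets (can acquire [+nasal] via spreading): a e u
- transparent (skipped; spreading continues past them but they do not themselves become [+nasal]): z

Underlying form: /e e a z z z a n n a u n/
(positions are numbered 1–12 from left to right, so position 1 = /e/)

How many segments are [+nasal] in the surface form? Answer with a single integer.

From /n/ at 8 rightward: 9 /n/ is itself a trigger — this domain ends here.
From /n/ at 8 leftward: 7 /a/ → [+nasal]; bound reached.
From /n/ at 9 rightward: 10 /a/ → [+nasal]; bound reached.
From /n/ at 9 leftward: 8 /n/ is itself a trigger — this domain ends here.
From /n/ at 12 rightward: word edge.
From /n/ at 12 leftward: 11 /u/ → [+nasal]; bound reached.
Targets with no active source: positions 1 2 3 stay [-nasal].
[+nasal] positions on the surface: 7 8 9 10 11 12.

6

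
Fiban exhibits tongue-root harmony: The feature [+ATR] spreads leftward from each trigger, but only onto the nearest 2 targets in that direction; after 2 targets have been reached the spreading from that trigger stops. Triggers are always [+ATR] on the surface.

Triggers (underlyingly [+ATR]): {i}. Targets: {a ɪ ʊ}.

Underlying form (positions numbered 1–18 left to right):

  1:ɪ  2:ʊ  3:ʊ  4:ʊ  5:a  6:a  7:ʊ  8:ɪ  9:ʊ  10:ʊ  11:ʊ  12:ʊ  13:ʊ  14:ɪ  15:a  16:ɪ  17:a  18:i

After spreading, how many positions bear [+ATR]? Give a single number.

3

From /i/ at 18 leftward: 17 /a/ → [+ATR]; 16 /ɪ/ → [+ATR]; bound reached.
Targets with no active source: positions 1 2 3 4 5 6 7 8 9 10 11 12 13 14 15 stay [-ATR].
[+ATR] positions on the surface: 16 17 18.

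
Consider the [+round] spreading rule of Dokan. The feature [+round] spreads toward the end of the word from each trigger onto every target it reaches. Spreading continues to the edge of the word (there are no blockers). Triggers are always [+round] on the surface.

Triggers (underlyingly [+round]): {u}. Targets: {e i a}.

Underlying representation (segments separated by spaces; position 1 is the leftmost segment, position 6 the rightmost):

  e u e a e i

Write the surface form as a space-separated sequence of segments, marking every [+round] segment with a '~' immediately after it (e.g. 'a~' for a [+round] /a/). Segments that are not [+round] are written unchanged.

From /u/ at 2 rightward: 3 /e/ → [+round]; 4 /a/ → [+round]; 5 /e/ → [+round]; 6 /i/ → [+round]; word edge.
Target with no active source: position 1 stays [-round].
[+round] positions on the surface: 2 3 4 5 6.

e u~ e~ a~ e~ i~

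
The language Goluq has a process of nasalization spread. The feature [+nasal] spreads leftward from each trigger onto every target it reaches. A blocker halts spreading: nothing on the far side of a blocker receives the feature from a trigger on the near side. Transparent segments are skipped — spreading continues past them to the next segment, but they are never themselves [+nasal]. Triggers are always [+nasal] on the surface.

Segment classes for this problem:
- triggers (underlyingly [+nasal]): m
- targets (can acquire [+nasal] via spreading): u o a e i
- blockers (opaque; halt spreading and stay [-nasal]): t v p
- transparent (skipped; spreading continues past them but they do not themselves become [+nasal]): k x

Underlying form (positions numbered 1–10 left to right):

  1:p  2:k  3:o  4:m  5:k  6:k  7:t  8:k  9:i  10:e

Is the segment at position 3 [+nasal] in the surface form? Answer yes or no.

From /m/ at 4 leftward: 3 /o/ → [+nasal]; 2 /k/ transparent; 1 /p/ blocks.
Targets with no active source: positions 9 10 stay [-nasal].
[+nasal] positions on the surface: 3 4.

yes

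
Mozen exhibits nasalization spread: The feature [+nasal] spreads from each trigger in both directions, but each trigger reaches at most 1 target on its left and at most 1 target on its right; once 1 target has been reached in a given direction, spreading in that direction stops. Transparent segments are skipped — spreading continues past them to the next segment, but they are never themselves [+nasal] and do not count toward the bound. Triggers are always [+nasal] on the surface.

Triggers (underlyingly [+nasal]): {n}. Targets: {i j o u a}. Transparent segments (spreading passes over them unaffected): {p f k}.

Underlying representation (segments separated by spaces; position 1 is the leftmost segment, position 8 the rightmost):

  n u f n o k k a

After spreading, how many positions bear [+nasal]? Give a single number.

4

From /n/ at 1 rightward: 2 /u/ → [+nasal]; bound reached.
From /n/ at 1 leftward: word edge.
From /n/ at 4 rightward: 5 /o/ → [+nasal]; bound reached.
From /n/ at 4 leftward: 3 /f/ transparent; 2 /u/ → [+nasal]; bound reached.
Target with no active source: position 8 stays [-nasal].
[+nasal] positions on the surface: 1 2 4 5.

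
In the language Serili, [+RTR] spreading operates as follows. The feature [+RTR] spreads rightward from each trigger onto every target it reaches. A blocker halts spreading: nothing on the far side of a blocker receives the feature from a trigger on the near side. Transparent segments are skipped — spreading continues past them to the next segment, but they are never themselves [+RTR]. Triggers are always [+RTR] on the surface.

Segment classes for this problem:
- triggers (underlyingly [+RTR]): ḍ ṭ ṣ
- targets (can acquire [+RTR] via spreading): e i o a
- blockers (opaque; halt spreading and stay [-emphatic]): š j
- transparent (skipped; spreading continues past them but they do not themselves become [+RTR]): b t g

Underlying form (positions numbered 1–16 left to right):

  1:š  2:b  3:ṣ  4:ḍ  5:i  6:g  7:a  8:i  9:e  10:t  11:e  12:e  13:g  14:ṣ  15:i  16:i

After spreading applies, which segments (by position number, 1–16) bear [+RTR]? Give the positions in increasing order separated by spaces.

3 4 5 7 8 9 11 12 14 15 16

From /ṣ/ at 3 rightward: 4 /ḍ/ is itself a trigger — this domain ends here.
From /ḍ/ at 4 rightward: 5 /i/ → [+RTR]; 6 /g/ transparent; 7 /a/ → [+RTR]; 8 /i/ → [+RTR]; 9 /e/ → [+RTR]; 10 /t/ transparent; 11 /e/ → [+RTR]; 12 /e/ → [+RTR]; 13 /g/ transparent; 14 /ṣ/ is itself a trigger — this domain ends here.
From /ṣ/ at 14 rightward: 15 /i/ → [+RTR]; 16 /i/ → [+RTR]; word edge.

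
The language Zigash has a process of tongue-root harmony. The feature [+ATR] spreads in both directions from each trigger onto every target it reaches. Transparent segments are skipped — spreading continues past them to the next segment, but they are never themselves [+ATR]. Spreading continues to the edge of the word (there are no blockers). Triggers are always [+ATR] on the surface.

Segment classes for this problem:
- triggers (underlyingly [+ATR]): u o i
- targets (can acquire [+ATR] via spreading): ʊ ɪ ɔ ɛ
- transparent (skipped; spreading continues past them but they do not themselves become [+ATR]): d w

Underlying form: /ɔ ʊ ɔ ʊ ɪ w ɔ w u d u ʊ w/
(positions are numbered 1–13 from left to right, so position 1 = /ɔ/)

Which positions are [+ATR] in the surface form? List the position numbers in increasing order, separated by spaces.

1 2 3 4 5 7 9 11 12

From /u/ at 9 rightward: 10 /d/ transparent; 11 /u/ is itself a trigger — this domain ends here.
From /u/ at 9 leftward: 8 /w/ transparent; 7 /ɔ/ → [+ATR]; 6 /w/ transparent; 5 /ɪ/ → [+ATR]; 4 /ʊ/ → [+ATR]; 3 /ɔ/ → [+ATR]; 2 /ʊ/ → [+ATR]; 1 /ɔ/ → [+ATR]; word edge.
From /u/ at 11 rightward: 12 /ʊ/ → [+ATR]; 13 /w/ transparent; word edge.
From /u/ at 11 leftward: 10 /d/ transparent; 9 /u/ is itself a trigger — this domain ends here.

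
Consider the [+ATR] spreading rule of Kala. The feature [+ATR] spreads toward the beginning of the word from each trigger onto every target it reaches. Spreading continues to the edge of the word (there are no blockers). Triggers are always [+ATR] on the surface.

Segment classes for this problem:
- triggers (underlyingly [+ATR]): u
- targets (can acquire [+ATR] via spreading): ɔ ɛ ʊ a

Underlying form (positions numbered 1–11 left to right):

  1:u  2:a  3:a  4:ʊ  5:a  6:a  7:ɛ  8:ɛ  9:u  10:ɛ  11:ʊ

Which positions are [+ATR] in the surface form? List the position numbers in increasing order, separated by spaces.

From /u/ at 1 leftward: word edge.
From /u/ at 9 leftward: 8 /ɛ/ → [+ATR]; 7 /ɛ/ → [+ATR]; 6 /a/ → [+ATR]; 5 /a/ → [+ATR]; 4 /ʊ/ → [+ATR]; 3 /a/ → [+ATR]; 2 /a/ → [+ATR]; 1 /u/ is itself a trigger — this domain ends here.
Targets with no active source: positions 10 11 stay [-ATR].

1 2 3 4 5 6 7 8 9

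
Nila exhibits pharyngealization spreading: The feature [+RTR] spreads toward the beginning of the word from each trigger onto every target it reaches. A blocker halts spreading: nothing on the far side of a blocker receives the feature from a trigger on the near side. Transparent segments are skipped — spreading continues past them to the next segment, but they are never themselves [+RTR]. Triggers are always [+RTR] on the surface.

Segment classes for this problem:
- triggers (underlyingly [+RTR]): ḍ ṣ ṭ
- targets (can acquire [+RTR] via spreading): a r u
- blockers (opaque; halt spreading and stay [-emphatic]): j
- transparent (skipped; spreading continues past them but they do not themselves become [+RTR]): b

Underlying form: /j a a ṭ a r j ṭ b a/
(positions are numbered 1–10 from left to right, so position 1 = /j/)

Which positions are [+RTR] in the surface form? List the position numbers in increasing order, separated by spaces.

2 3 4 8

From /ṭ/ at 4 leftward: 3 /a/ → [+RTR]; 2 /a/ → [+RTR]; 1 /j/ blocks.
From /ṭ/ at 8 leftward: 7 /j/ blocks.
Targets with no active source: positions 5 6 10 stay [-emphatic].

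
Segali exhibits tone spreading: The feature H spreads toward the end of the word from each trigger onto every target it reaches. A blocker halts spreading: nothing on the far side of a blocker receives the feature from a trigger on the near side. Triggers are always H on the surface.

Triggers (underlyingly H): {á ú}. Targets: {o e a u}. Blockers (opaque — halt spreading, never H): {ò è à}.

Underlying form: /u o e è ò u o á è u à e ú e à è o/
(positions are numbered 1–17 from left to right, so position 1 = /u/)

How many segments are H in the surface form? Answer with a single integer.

From /á/ at 8 rightward: 9 /è/ blocks.
From /ú/ at 13 rightward: 14 /e/ → H; 15 /à/ blocks.
Targets with no active source: positions 1 2 3 6 7 10 12 17 stay [-high tone].
H positions on the surface: 8 13 14.

3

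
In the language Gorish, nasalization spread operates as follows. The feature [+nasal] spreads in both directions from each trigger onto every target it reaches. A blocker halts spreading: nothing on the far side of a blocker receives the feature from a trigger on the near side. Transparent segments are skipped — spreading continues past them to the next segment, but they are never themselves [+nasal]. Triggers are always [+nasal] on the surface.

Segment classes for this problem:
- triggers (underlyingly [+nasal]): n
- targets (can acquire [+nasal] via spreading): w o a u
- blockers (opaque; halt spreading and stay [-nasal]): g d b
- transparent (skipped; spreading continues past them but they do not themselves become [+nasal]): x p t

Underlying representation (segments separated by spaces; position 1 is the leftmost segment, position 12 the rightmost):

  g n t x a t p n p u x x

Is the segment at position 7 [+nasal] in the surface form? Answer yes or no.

From /n/ at 2 rightward: 3 /t/ transparent; 4 /x/ transparent; 5 /a/ → [+nasal]; 6 /t/ transparent; 7 /p/ transparent; 8 /n/ is itself a trigger — this domain ends here.
From /n/ at 2 leftward: 1 /g/ blocks.
From /n/ at 8 rightward: 9 /p/ transparent; 10 /u/ → [+nasal]; 11 /x/ transparent; 12 /x/ transparent; word edge.
From /n/ at 8 leftward: 7 /p/ transparent; 6 /t/ transparent; 5 /a/ → [+nasal]; 4 /x/ transparent; 3 /t/ transparent; 2 /n/ is itself a trigger — this domain ends here.
[+nasal] positions on the surface: 2 5 8 10.

no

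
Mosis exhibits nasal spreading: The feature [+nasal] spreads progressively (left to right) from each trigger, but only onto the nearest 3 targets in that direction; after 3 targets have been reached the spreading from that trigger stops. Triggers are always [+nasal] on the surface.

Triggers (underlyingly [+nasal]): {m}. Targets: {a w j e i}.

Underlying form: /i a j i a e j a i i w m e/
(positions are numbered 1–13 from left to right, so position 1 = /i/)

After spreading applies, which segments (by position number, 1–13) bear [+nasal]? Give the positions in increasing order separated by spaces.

12 13

From /m/ at 12 rightward: 13 /e/ → [+nasal]; word edge.
Targets with no active source: positions 1 2 3 4 5 6 7 8 9 10 11 stay [-nasal].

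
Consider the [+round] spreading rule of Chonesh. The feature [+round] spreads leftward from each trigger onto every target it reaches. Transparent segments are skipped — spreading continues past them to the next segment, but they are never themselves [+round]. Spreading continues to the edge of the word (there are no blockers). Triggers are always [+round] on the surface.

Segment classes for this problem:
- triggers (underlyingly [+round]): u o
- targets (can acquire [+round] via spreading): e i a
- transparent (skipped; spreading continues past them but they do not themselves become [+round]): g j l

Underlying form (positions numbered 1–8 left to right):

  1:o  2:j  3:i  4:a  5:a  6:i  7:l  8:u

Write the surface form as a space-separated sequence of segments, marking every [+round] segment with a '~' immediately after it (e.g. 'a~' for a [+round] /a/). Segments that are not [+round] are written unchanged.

From /o/ at 1 leftward: word edge.
From /u/ at 8 leftward: 7 /l/ transparent; 6 /i/ → [+round]; 5 /a/ → [+round]; 4 /a/ → [+round]; 3 /i/ → [+round]; 2 /j/ transparent; 1 /o/ is itself a trigger — this domain ends here.
[+round] positions on the surface: 1 3 4 5 6 8.

o~ j i~ a~ a~ i~ l u~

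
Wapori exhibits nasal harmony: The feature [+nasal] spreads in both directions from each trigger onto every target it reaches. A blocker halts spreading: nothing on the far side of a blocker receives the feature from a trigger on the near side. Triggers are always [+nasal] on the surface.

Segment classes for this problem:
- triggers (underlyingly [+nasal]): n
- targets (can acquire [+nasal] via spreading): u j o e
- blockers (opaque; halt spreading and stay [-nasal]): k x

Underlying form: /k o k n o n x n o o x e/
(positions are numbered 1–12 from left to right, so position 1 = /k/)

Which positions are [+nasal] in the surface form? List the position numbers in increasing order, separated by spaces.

4 5 6 8 9 10

From /n/ at 4 rightward: 5 /o/ → [+nasal]; 6 /n/ is itself a trigger — this domain ends here.
From /n/ at 4 leftward: 3 /k/ blocks.
From /n/ at 6 rightward: 7 /x/ blocks.
From /n/ at 6 leftward: 5 /o/ → [+nasal]; 4 /n/ is itself a trigger — this domain ends here.
From /n/ at 8 rightward: 9 /o/ → [+nasal]; 10 /o/ → [+nasal]; 11 /x/ blocks.
From /n/ at 8 leftward: 7 /x/ blocks.
Targets with no active source: positions 2 12 stay [-nasal].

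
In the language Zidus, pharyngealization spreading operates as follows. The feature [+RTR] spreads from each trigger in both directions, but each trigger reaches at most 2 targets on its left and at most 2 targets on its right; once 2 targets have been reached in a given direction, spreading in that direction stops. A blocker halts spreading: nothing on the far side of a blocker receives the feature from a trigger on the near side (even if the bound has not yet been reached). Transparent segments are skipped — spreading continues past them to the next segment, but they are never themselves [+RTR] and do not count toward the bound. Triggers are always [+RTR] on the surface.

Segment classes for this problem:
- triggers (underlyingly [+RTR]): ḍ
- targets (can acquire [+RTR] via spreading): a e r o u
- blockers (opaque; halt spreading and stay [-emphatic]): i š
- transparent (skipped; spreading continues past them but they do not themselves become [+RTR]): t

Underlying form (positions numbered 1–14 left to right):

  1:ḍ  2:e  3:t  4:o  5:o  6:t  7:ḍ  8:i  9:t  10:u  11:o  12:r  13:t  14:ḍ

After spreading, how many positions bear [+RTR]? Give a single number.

8

From /ḍ/ at 1 rightward: 2 /e/ → [+RTR]; 3 /t/ transparent; 4 /o/ → [+RTR]; bound reached.
From /ḍ/ at 1 leftward: word edge.
From /ḍ/ at 7 rightward: 8 /i/ blocks.
From /ḍ/ at 7 leftward: 6 /t/ transparent; 5 /o/ → [+RTR]; 4 /o/ → [+RTR]; bound reached.
From /ḍ/ at 14 rightward: word edge.
From /ḍ/ at 14 leftward: 13 /t/ transparent; 12 /r/ → [+RTR]; 11 /o/ → [+RTR]; bound reached.
Target with no active source: position 10 stays [-emphatic].
[+RTR] positions on the surface: 1 2 4 5 7 11 12 14.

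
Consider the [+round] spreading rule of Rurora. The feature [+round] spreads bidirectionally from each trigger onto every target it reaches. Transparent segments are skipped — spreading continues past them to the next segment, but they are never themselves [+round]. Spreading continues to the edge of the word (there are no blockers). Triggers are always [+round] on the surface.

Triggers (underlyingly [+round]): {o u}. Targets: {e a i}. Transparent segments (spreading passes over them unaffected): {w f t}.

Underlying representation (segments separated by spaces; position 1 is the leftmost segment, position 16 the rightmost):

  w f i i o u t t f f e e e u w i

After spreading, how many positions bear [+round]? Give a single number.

9

From /o/ at 5 rightward: 6 /u/ is itself a trigger — this domain ends here.
From /o/ at 5 leftward: 4 /i/ → [+round]; 3 /i/ → [+round]; 2 /f/ transparent; 1 /w/ transparent; word edge.
From /u/ at 6 rightward: 7 /t/ transparent; 8 /t/ transparent; 9 /f/ transparent; 10 /f/ transparent; 11 /e/ → [+round]; 12 /e/ → [+round]; 13 /e/ → [+round]; 14 /u/ is itself a trigger — this domain ends here.
From /u/ at 6 leftward: 5 /o/ is itself a trigger — this domain ends here.
From /u/ at 14 rightward: 15 /w/ transparent; 16 /i/ → [+round]; word edge.
From /u/ at 14 leftward: 13 /e/ → [+round]; 12 /e/ → [+round]; 11 /e/ → [+round]; 10 /f/ transparent; 9 /f/ transparent; 8 /t/ transparent; 7 /t/ transparent; 6 /u/ is itself a trigger — this domain ends here.
[+round] positions on the surface: 3 4 5 6 11 12 13 14 16.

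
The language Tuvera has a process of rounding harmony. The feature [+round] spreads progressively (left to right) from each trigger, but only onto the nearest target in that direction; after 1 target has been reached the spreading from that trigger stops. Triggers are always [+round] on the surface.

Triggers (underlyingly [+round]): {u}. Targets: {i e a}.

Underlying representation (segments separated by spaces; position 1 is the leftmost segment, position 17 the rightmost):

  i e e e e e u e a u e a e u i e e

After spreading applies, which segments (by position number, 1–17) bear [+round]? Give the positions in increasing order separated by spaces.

From /u/ at 7 rightward: 8 /e/ → [+round]; bound reached.
From /u/ at 10 rightward: 11 /e/ → [+round]; bound reached.
From /u/ at 14 rightward: 15 /i/ → [+round]; bound reached.
Targets with no active source: positions 1 2 3 4 5 6 9 12 13 16 17 stay [-round].

7 8 10 11 14 15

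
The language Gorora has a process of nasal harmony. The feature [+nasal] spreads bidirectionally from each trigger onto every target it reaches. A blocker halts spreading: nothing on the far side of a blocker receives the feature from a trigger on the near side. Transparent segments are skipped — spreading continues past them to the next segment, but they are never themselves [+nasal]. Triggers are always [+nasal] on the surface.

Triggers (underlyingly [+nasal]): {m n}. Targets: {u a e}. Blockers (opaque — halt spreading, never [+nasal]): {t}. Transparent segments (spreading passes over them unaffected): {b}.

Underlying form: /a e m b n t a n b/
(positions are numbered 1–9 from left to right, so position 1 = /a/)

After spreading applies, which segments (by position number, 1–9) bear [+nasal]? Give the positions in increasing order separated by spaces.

From /m/ at 3 rightward: 4 /b/ transparent; 5 /n/ is itself a trigger — this domain ends here.
From /m/ at 3 leftward: 2 /e/ → [+nasal]; 1 /a/ → [+nasal]; word edge.
From /n/ at 5 rightward: 6 /t/ blocks.
From /n/ at 5 leftward: 4 /b/ transparent; 3 /m/ is itself a trigger — this domain ends here.
From /n/ at 8 rightward: 9 /b/ transparent; word edge.
From /n/ at 8 leftward: 7 /a/ → [+nasal]; 6 /t/ blocks.

1 2 3 5 7 8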